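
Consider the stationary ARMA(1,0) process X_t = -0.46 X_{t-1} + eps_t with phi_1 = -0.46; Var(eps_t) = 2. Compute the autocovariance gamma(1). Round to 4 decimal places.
\gamma(1) = -1.1669

Multiply the model equation by X_{t-k} and take expectations. With theta_0 = psi_0 = 1 and psi_j the MA(infinity) weights, this gives
  gamma(k) - sum_i phi_i gamma(k-i) = c_k,
  c_k = sigma^2 * sum_{j=k..q} theta_j psi_{j-k}   (c_k = 0 for k > q),
using gamma(-m) = gamma(m).
Pure AR (q = 0): c_0 = sigma^2 = 2, c_k = 0 for k >= 1.
Equations for k = 0 and k = 1 (AR order 1):
  gamma(0) = phi_1 gamma(1) + c_0
  gamma(1) = phi_1 gamma(0) + c_1
Substituting the second into the first: gamma(0) (1 - phi_1^2) = c_0 + phi_1 c_1, so
  gamma(0) = c_0 / (1 - phi_1^2) = 2 / (1 - (-0.46)^2) = 2 / 0.7884 = 2.536783.
  gamma(1) = phi_1 gamma(0) = (-0.46)(2.536783) = -1.16692.
Therefore gamma(1) = -1.1669 (to 4 decimal places).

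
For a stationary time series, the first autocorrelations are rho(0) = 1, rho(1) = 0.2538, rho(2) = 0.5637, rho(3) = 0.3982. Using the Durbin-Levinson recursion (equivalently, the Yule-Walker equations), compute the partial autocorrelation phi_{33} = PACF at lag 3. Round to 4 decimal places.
\phi_{33} = 0.2930

The PACF at lag k is phi_{kk}, the last component of the solution
to the Yule-Walker system G_k phi = r_k where
  (G_k)_{ij} = rho(|i - j|), (r_k)_i = rho(i), i,j = 1..k.
Equivalently, Durbin-Levinson gives phi_{kk} iteratively:
  phi_{11} = rho(1)
  phi_{kk} = [rho(k) - sum_{j=1..k-1} phi_{k-1,j} rho(k-j)]
            / [1 - sum_{j=1..k-1} phi_{k-1,j} rho(j)],
  phi_{k,j} = phi_{k-1,j} - phi_{kk} phi_{k-1,k-j},  j = 1..k-1.
Step k = 1:
  phi_11 = rho(1) = 0.2538.
Step k = 2:
  phi_22 = [rho(2) - phi_11 rho(1)] / [1 - phi_11 rho(1)] = [0.5637 - (0.2538)(0.2538)] / [1 - (0.2538)(0.2538)]
         = 0.49928556 / 0.93558556 = 0.533661.
  Update: phi_21 = phi_11 - phi_22 phi_11 = 0.2538 - (0.533661)(0.2538) = 0.118357.
Step k = 3:
  phi_33 = [rho(3) - phi_21 rho(2) - phi_22 rho(1)] / [1 - phi_21 rho(1) - phi_22 rho(2)]
    numerator   = 0.3982 - (0.118357)(0.5637) - (0.533661)(0.2538) = 0.19603908
    denominator = 1 - (0.118357)(0.2538) - (0.533661)(0.5637) = 0.66913631
  phi_33 = 0.19603908 / 0.66913631 = 0.293.
Therefore phi_{33} = 0.2930.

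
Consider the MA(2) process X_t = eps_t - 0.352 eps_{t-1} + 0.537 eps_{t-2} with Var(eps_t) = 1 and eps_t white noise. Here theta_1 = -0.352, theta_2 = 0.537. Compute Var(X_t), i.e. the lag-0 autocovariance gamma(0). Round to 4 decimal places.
\gamma(0) = 1.4123

For an MA(q) process X_t = eps_t + sum_i theta_i eps_{t-i} with
Var(eps_t) = sigma^2, the variance is
  gamma(0) = sigma^2 * (1 + sum_i theta_i^2).
  sum_i theta_i^2 = (-0.352)^2 + (0.537)^2 = 0.123904 + 0.288369 = 0.412273.
  gamma(0) = 1 * (1 + 0.412273) = 1 * 1.412273 = 1.412273, which rounds to 1.4123.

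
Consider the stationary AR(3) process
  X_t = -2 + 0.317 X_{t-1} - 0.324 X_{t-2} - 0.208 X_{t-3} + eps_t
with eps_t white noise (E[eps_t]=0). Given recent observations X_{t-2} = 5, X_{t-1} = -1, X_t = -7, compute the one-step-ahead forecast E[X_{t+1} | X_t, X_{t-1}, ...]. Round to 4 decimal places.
E[X_{t+1} \mid \mathcal F_t] = -4.9350

For an AR(p) model X_t = c + sum_i phi_i X_{t-i} + eps_t, the
one-step-ahead conditional mean is
  E[X_{t+1} | X_t, ...] = c + sum_i phi_i X_{t+1-i}.
Substitute known values:
  E[X_{t+1} | ...] = -2 + (0.317) * (-7) + (-0.324) * (-1) + (-0.208) * (5)
                   = -4.9350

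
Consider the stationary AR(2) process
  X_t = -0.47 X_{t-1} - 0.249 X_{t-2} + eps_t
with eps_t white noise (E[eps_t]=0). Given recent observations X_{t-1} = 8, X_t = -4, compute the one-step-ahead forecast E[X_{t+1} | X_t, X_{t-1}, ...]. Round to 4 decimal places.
E[X_{t+1} \mid \mathcal F_t] = -0.1120

For an AR(p) model X_t = c + sum_i phi_i X_{t-i} + eps_t, the
one-step-ahead conditional mean is
  E[X_{t+1} | X_t, ...] = c + sum_i phi_i X_{t+1-i}.
Substitute known values:
  E[X_{t+1} | ...] = (-0.47) * (-4) + (-0.249) * (8)
                   = -0.1120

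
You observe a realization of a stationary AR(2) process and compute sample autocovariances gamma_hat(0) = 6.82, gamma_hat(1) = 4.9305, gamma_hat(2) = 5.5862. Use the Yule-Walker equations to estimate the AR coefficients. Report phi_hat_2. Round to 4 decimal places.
\hat\phi_{2} = 0.6210

The Yule-Walker equations for an AR(p) process read, in matrix form,
  Gamma_p phi = r_p,   with   (Gamma_p)_{ij} = gamma(|i - j|),
                       (r_p)_i = gamma(i),   i,j = 1..p.
Substitute the sample gammas (Toeplitz matrix and right-hand side of size 2):
  Gamma_p = [[6.82, 4.9305], [4.9305, 6.82]]
  r_p     = [4.9305, 5.5862]
Written out:
  6.82 phi_1 + 4.9305 phi_2 = 4.9305
  4.9305 phi_1 + 6.82 phi_2 = 5.5862
Solve by Cramer's rule:
  det = gamma(0)^2 - gamma(1)^2 = (6.82)^2 - (4.9305)^2 = 46.5124 - 24.30983025 = 22.20256975
  phi_hat_1 = [gamma(1) gamma(0) - gamma(1) gamma(2)] / det = [(4.9305)(6.82) - (4.9305)(5.5862)] / 22.20256975 = 6.0832509 / 22.20256975 = 0.274
  phi_hat_2 = [gamma(0) gamma(2) - gamma(1)^2] / det = [(6.82)(5.5862) - (4.9305)^2] / 22.20256975 = 13.78805375 / 22.20256975 = 0.621
So phi_hat = [0.2740, 0.6210].
Therefore phi_hat_2 = 0.6210.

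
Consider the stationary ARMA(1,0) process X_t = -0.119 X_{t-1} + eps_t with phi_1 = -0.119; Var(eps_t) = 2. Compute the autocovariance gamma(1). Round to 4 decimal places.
\gamma(1) = -0.2414

Multiply the model equation by X_{t-k} and take expectations. With theta_0 = psi_0 = 1 and psi_j the MA(infinity) weights, this gives
  gamma(k) - sum_i phi_i gamma(k-i) = c_k,
  c_k = sigma^2 * sum_{j=k..q} theta_j psi_{j-k}   (c_k = 0 for k > q),
using gamma(-m) = gamma(m).
Pure AR (q = 0): c_0 = sigma^2 = 2, c_k = 0 for k >= 1.
Equations for k = 0 and k = 1 (AR order 1):
  gamma(0) = phi_1 gamma(1) + c_0
  gamma(1) = phi_1 gamma(0) + c_1
Substituting the second into the first: gamma(0) (1 - phi_1^2) = c_0 + phi_1 c_1, so
  gamma(0) = c_0 / (1 - phi_1^2) = 2 / (1 - (-0.119)^2) = 2 / 0.985839 = 2.028729.
  gamma(1) = phi_1 gamma(0) = (-0.119)(2.028729) = -0.241419.
Therefore gamma(1) = -0.2414 (to 4 decimal places).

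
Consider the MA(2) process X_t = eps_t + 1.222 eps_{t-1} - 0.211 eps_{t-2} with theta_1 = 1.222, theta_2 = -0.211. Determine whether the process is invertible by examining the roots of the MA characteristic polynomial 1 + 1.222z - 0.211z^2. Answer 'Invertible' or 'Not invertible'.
\text{Not invertible}

The MA(q) characteristic polynomial is P(z) = 1 + 1.222z - 0.211z^2.
Invertibility requires all roots to lie outside the unit circle, i.e. |z| > 1 for every root.
Set 1 + (1.222) z + (-0.211) z^2 = 0, i.e. a z^2 + b z + c = 0 with a = -0.211, b = 1.222, c = 1.
Discriminant D = b^2 - 4ac = (1.222)^2 - 4*(-0.211)*1 = 1.493284 - (-0.844) = 2.337284.
D >= 0, so the roots are real: z = (-b +/- sqrt(D)) / (2a) = (-1.222 +/- 1.528818) / (-0.422).
  z_1 = (-1.222 + 1.528818) / (-0.422) = -0.7271,   |z_1| = 0.7271.
  z_2 = (-1.222 - 1.528818) / (-0.422) = 6.5185,   |z_2| = 6.5185.
Moduli of all roots: 0.7271, 6.5185.
All moduli strictly greater than 1? No.
Verdict: Not invertible.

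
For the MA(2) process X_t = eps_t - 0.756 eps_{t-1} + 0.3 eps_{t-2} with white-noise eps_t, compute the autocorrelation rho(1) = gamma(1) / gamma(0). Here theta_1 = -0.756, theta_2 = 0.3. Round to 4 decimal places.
\rho(1) = -0.5915

For an MA(q) process with theta_0 = 1, the autocovariance is
  gamma(k) = sigma^2 * sum_{i=0..q-k} theta_i * theta_{i+k},
and rho(k) = gamma(k) / gamma(0). Sigma^2 cancels.
  numerator   = (1)*(-0.756) + (-0.756)*(0.3) = -0.9828.
  denominator = (1)^2 + (-0.756)^2 + (0.3)^2 = 1.661536.
  rho(1) = -0.9828 / 1.661536 = -0.5915.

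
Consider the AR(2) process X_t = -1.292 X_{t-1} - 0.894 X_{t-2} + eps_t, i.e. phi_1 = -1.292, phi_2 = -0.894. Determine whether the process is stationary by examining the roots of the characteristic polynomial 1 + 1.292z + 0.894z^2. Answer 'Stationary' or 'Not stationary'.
\text{Stationary}

The AR(p) characteristic polynomial is P(z) = 1 + 1.292z + 0.894z^2.
Stationarity requires all roots to lie outside the unit circle, i.e. |z| > 1 for every root.
Set 1 + (1.292) z + (0.894) z^2 = 0, i.e. a z^2 + b z + c = 0 with a = 0.894, b = 1.292, c = 1.
Discriminant D = b^2 - 4ac = (1.292)^2 - 4*(0.894)*1 = 1.669264 - (3.576) = -1.906736.
D < 0, so the roots are the complex-conjugate pair z = (-b +/- i sqrt(-D)) / (2a) = -0.7226 +/- 0.7723i.
For a conjugate pair |z|^2 = z * conj(z) = (product of roots) = c/a = 1/(0.894) = 1.118568, so |z| = sqrt(1.118568) = 1.0576 for both roots.
Moduli of all roots: 1.0576, 1.0576.
All moduli strictly greater than 1? Yes.
Verdict: Stationary.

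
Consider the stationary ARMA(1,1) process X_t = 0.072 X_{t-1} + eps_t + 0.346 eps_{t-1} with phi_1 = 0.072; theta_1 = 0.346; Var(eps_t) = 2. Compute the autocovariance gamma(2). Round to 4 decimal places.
\gamma(2) = 0.0620

Multiply the model equation by X_{t-k} and take expectations. With theta_0 = psi_0 = 1 and psi_j the MA(infinity) weights, this gives
  gamma(k) - sum_i phi_i gamma(k-i) = c_k,
  c_k = sigma^2 * sum_{j=k..q} theta_j psi_{j-k}   (c_k = 0 for k > q),
using gamma(-m) = gamma(m).
psi-weights needed (psi_j = theta_j + sum_i phi_i psi_{j-i}):
  psi_1 = theta_1 + phi_1 = 0.346 + (0.072) = 0.418
Right-hand sides:
  c_0 = sigma^2 (1 + theta_1 psi_1) = 2 * (1 + (0.346)(0.418)) = 2 * 1.144628 = 2.289256
  c_1 = sigma^2 theta_1 = 2 * (0.346) = 0.692
  c_2 = 0
Equations for k = 0 and k = 1 (AR order 1):
  gamma(0) = phi_1 gamma(1) + c_0
  gamma(1) = phi_1 gamma(0) + c_1
Substituting the second into the first: gamma(0) (1 - phi_1^2) = c_0 + phi_1 c_1, so
  gamma(0) = (c_0 + phi_1 c_1) / (1 - phi_1^2) = (2.289256 + (0.072)(0.692)) / (1 - (0.072)^2) = 2.33908 / 0.994816 = 2.351269.
  gamma(1) = phi_1 gamma(0) + c_1 = (0.072)(2.351269) + (0.692) = 0.861291.
For k = 2 (> q): gamma(2) = phi_1 gamma(1) = (0.072)(0.861291) = 0.062013.
Therefore gamma(2) = 0.0620 (to 4 decimal places).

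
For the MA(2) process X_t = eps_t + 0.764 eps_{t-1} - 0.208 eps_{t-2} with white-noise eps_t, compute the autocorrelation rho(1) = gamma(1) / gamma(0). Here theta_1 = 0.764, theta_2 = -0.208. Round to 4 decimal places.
\rho(1) = 0.3719

For an MA(q) process with theta_0 = 1, the autocovariance is
  gamma(k) = sigma^2 * sum_{i=0..q-k} theta_i * theta_{i+k},
and rho(k) = gamma(k) / gamma(0). Sigma^2 cancels.
  numerator   = (1)*(0.764) + (0.764)*(-0.208) = 0.605088.
  denominator = (1)^2 + (0.764)^2 + (-0.208)^2 = 1.62696.
  rho(1) = 0.605088 / 1.62696 = 0.3719.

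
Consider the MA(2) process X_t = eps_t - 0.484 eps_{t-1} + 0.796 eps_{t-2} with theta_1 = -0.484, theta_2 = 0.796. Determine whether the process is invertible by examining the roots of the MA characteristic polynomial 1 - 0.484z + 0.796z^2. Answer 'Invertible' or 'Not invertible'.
\text{Invertible}

The MA(q) characteristic polynomial is P(z) = 1 - 0.484z + 0.796z^2.
Invertibility requires all roots to lie outside the unit circle, i.e. |z| > 1 for every root.
Set 1 + (-0.484) z + (0.796) z^2 = 0, i.e. a z^2 + b z + c = 0 with a = 0.796, b = -0.484, c = 1.
Discriminant D = b^2 - 4ac = (-0.484)^2 - 4*(0.796)*1 = 0.234256 - (3.184) = -2.949744.
D < 0, so the roots are the complex-conjugate pair z = (-b +/- i sqrt(-D)) / (2a) = 0.304 +/- 1.0788i.
For a conjugate pair |z|^2 = z * conj(z) = (product of roots) = c/a = 1/(0.796) = 1.256281, so |z| = sqrt(1.256281) = 1.1208 for both roots.
Moduli of all roots: 1.1208, 1.1208.
All moduli strictly greater than 1? Yes.
Verdict: Invertible.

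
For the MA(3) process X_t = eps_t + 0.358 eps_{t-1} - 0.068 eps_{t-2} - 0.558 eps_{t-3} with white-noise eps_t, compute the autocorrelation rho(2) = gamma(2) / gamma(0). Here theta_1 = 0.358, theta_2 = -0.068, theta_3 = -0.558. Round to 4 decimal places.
\rho(2) = -0.1854

For an MA(q) process with theta_0 = 1, the autocovariance is
  gamma(k) = sigma^2 * sum_{i=0..q-k} theta_i * theta_{i+k},
and rho(k) = gamma(k) / gamma(0). Sigma^2 cancels.
  numerator   = (1)*(-0.068) + (0.358)*(-0.558) = -0.267764.
  denominator = (1)^2 + (0.358)^2 + (-0.068)^2 + (-0.558)^2 = 1.444152.
  rho(2) = -0.267764 / 1.444152 = -0.1854.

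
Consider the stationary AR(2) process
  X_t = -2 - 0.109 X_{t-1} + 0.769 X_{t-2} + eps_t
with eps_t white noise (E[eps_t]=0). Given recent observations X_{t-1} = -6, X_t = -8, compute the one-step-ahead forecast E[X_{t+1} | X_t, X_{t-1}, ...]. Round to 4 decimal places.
E[X_{t+1} \mid \mathcal F_t] = -5.7420

For an AR(p) model X_t = c + sum_i phi_i X_{t-i} + eps_t, the
one-step-ahead conditional mean is
  E[X_{t+1} | X_t, ...] = c + sum_i phi_i X_{t+1-i}.
Substitute known values:
  E[X_{t+1} | ...] = -2 + (-0.109) * (-8) + (0.769) * (-6)
                   = -5.7420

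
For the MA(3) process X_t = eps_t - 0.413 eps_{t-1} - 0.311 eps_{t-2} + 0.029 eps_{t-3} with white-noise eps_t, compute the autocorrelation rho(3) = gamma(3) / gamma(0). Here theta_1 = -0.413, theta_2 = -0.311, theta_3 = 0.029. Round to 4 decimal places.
\rho(3) = 0.0229

For an MA(q) process with theta_0 = 1, the autocovariance is
  gamma(k) = sigma^2 * sum_{i=0..q-k} theta_i * theta_{i+k},
and rho(k) = gamma(k) / gamma(0). Sigma^2 cancels.
  numerator   = (1)*(0.029) = 0.029.
  denominator = (1)^2 + (-0.413)^2 + (-0.311)^2 + (0.029)^2 = 1.268131.
  rho(3) = 0.029 / 1.268131 = 0.0229.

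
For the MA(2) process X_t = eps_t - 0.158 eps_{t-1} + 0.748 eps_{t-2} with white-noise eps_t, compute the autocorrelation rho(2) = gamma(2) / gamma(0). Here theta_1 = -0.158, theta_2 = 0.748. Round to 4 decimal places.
\rho(2) = 0.4721

For an MA(q) process with theta_0 = 1, the autocovariance is
  gamma(k) = sigma^2 * sum_{i=0..q-k} theta_i * theta_{i+k},
and rho(k) = gamma(k) / gamma(0). Sigma^2 cancels.
  numerator   = (1)*(0.748) = 0.748.
  denominator = (1)^2 + (-0.158)^2 + (0.748)^2 = 1.584468.
  rho(2) = 0.748 / 1.584468 = 0.4721.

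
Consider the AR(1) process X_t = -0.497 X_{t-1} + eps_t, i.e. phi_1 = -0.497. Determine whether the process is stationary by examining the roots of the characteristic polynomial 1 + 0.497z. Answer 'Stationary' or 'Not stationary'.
\text{Stationary}

The AR(p) characteristic polynomial is P(z) = 1 + 0.497z.
Stationarity requires all roots to lie outside the unit circle, i.e. |z| > 1 for every root.
This is linear in z: 1 + (0.497) z = 0  =>  z = -1/(0.497) = -2.012072,  |z| = 2.012072.
Moduli of all roots: 2.0121.
All moduli strictly greater than 1? Yes.
Verdict: Stationary.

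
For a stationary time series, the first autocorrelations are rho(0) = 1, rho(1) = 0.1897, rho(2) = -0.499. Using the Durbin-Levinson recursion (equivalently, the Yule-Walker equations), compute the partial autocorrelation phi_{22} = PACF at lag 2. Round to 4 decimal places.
\phi_{22} = -0.5550

The PACF at lag k is phi_{kk}, the last component of the solution
to the Yule-Walker system G_k phi = r_k where
  (G_k)_{ij} = rho(|i - j|), (r_k)_i = rho(i), i,j = 1..k.
Equivalently, Durbin-Levinson gives phi_{kk} iteratively:
  phi_{11} = rho(1)
  phi_{kk} = [rho(k) - sum_{j=1..k-1} phi_{k-1,j} rho(k-j)]
            / [1 - sum_{j=1..k-1} phi_{k-1,j} rho(j)],
  phi_{k,j} = phi_{k-1,j} - phi_{kk} phi_{k-1,k-j},  j = 1..k-1.
Step k = 1:
  phi_11 = rho(1) = 0.1897.
Step k = 2:
  phi_22 = [rho(2) - phi_11 rho(1)] / [1 - phi_11 rho(1)] = [-0.499 - (0.1897)(0.1897)] / [1 - (0.1897)(0.1897)]
         = -0.53498609 / 0.96401391 = -0.555.
Therefore phi_{22} = -0.5550.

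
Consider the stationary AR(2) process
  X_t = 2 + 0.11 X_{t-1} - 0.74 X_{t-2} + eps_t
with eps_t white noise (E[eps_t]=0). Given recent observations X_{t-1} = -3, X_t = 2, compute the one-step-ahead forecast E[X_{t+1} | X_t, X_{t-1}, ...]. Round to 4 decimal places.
E[X_{t+1} \mid \mathcal F_t] = 4.4400

For an AR(p) model X_t = c + sum_i phi_i X_{t-i} + eps_t, the
one-step-ahead conditional mean is
  E[X_{t+1} | X_t, ...] = c + sum_i phi_i X_{t+1-i}.
Substitute known values:
  E[X_{t+1} | ...] = 2 + (0.11) * (2) + (-0.74) * (-3)
                   = 4.4400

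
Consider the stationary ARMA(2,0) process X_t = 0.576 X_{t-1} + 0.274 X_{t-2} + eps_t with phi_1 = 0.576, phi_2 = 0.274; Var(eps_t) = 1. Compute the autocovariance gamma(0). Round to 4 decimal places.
\gamma(0) = 2.9179

Multiply the model equation by X_{t-k} and take expectations. With theta_0 = psi_0 = 1 and psi_j the MA(infinity) weights, this gives
  gamma(k) - sum_i phi_i gamma(k-i) = c_k,
  c_k = sigma^2 * sum_{j=k..q} theta_j psi_{j-k}   (c_k = 0 for k > q),
using gamma(-m) = gamma(m).
Pure AR (q = 0): c_0 = sigma^2 = 1, c_k = 0 for k >= 1.
Equations for k = 0, 1, 2 (AR order 2, c_2 = 0):
  (E0) gamma(0) = phi_1 gamma(1) + phi_2 gamma(2) + c_0
  (E1) gamma(1) = phi_1 gamma(0) + phi_2 gamma(1) + c_1
  (E2) gamma(2) = phi_1 gamma(1) + phi_2 gamma(0)
From (E1): gamma(1) = A gamma(0) + B with
  A = phi_1 / (1 - phi_2) = 0.576 / 0.726 = 0.793388,   B = c_1 / (1 - phi_2) = 0 / 0.726 = 0.
Insert (E2) into (E0): gamma(0) (1 - phi_2^2) = phi_1 (1 + phi_2) gamma(1) + c_0.
  phi_1 (1 + phi_2) = (0.576)(1.274) = 0.733824,   1 - phi_2^2 = 0.924924.
Replace gamma(1) by A gamma(0) + B and collect gamma(0):
  gamma(0) [0.924924 - (0.733824)(0.793388)] = c_0 = 1
  gamma(0) * 0.342717 = 1
  gamma(0) = 1 / 0.342717 = 2.917863.
Therefore gamma(0) = 2.9179 (to 4 decimal places).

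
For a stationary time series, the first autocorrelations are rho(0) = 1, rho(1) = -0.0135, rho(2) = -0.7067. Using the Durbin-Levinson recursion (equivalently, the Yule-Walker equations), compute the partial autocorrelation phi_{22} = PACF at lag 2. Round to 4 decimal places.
\phi_{22} = -0.7070

The PACF at lag k is phi_{kk}, the last component of the solution
to the Yule-Walker system G_k phi = r_k where
  (G_k)_{ij} = rho(|i - j|), (r_k)_i = rho(i), i,j = 1..k.
Equivalently, Durbin-Levinson gives phi_{kk} iteratively:
  phi_{11} = rho(1)
  phi_{kk} = [rho(k) - sum_{j=1..k-1} phi_{k-1,j} rho(k-j)]
            / [1 - sum_{j=1..k-1} phi_{k-1,j} rho(j)],
  phi_{k,j} = phi_{k-1,j} - phi_{kk} phi_{k-1,k-j},  j = 1..k-1.
Step k = 1:
  phi_11 = rho(1) = -0.0135.
Step k = 2:
  phi_22 = [rho(2) - phi_11 rho(1)] / [1 - phi_11 rho(1)] = [-0.7067 - (-0.0135)(-0.0135)] / [1 - (-0.0135)(-0.0135)]
         = -0.70688225 / 0.99981775 = -0.707.
Therefore phi_{22} = -0.7070.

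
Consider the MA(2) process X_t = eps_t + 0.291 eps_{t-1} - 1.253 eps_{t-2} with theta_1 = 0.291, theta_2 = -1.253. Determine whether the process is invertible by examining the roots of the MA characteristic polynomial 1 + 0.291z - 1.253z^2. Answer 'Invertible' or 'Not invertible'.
\text{Not invertible}

The MA(q) characteristic polynomial is P(z) = 1 + 0.291z - 1.253z^2.
Invertibility requires all roots to lie outside the unit circle, i.e. |z| > 1 for every root.
Set 1 + (0.291) z + (-1.253) z^2 = 0, i.e. a z^2 + b z + c = 0 with a = -1.253, b = 0.291, c = 1.
Discriminant D = b^2 - 4ac = (0.291)^2 - 4*(-1.253)*1 = 0.084681 - (-5.012) = 5.096681.
D >= 0, so the roots are real: z = (-b +/- sqrt(D)) / (2a) = (-0.291 +/- 2.257583) / (-2.506).
  z_1 = (-0.291 + 2.257583) / (-2.506) = -0.7847,   |z_1| = 0.7847.
  z_2 = (-0.291 - 2.257583) / (-2.506) = 1.017,   |z_2| = 1.017.
Moduli of all roots: 0.7847, 1.0170.
All moduli strictly greater than 1? No.
Verdict: Not invertible.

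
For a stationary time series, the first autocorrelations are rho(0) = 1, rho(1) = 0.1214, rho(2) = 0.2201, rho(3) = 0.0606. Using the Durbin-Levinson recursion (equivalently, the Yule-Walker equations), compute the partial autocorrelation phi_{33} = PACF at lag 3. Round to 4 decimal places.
\phi_{33} = 0.0150

The PACF at lag k is phi_{kk}, the last component of the solution
to the Yule-Walker system G_k phi = r_k where
  (G_k)_{ij} = rho(|i - j|), (r_k)_i = rho(i), i,j = 1..k.
Equivalently, Durbin-Levinson gives phi_{kk} iteratively:
  phi_{11} = rho(1)
  phi_{kk} = [rho(k) - sum_{j=1..k-1} phi_{k-1,j} rho(k-j)]
            / [1 - sum_{j=1..k-1} phi_{k-1,j} rho(j)],
  phi_{k,j} = phi_{k-1,j} - phi_{kk} phi_{k-1,k-j},  j = 1..k-1.
Step k = 1:
  phi_11 = rho(1) = 0.1214.
Step k = 2:
  phi_22 = [rho(2) - phi_11 rho(1)] / [1 - phi_11 rho(1)] = [0.2201 - (0.1214)(0.1214)] / [1 - (0.1214)(0.1214)]
         = 0.20536204 / 0.98526204 = 0.208434.
  Update: phi_21 = phi_11 - phi_22 phi_11 = 0.1214 - (0.208434)(0.1214) = 0.096096.
Step k = 3:
  phi_33 = [rho(3) - phi_21 rho(2) - phi_22 rho(1)] / [1 - phi_21 rho(1) - phi_22 rho(2)]
    numerator   = 0.0606 - (0.096096)(0.2201) - (0.208434)(0.1214) = 0.01414536
    denominator = 1 - (0.096096)(0.1214) - (0.208434)(0.2201) = 0.94245762
  phi_33 = 0.01414536 / 0.94245762 = 0.015.
Therefore phi_{33} = 0.0150.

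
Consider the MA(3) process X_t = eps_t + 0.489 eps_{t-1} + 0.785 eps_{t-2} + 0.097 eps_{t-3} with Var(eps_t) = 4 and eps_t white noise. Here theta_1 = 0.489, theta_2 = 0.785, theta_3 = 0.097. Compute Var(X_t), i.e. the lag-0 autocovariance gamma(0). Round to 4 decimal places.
\gamma(0) = 7.4590

For an MA(q) process X_t = eps_t + sum_i theta_i eps_{t-i} with
Var(eps_t) = sigma^2, the variance is
  gamma(0) = sigma^2 * (1 + sum_i theta_i^2).
  sum_i theta_i^2 = (0.489)^2 + (0.785)^2 + (0.097)^2 = 0.239121 + 0.616225 + 0.009409 = 0.864755.
  gamma(0) = 4 * (1 + 0.864755) = 4 * 1.864755 = 7.45902, which rounds to 7.4590.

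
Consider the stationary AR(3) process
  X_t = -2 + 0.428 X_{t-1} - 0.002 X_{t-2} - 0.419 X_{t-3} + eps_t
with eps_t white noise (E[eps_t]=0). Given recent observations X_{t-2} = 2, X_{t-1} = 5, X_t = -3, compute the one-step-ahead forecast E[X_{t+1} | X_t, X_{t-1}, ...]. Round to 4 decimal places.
E[X_{t+1} \mid \mathcal F_t] = -4.1320

For an AR(p) model X_t = c + sum_i phi_i X_{t-i} + eps_t, the
one-step-ahead conditional mean is
  E[X_{t+1} | X_t, ...] = c + sum_i phi_i X_{t+1-i}.
Substitute known values:
  E[X_{t+1} | ...] = -2 + (0.428) * (-3) + (-0.002) * (5) + (-0.419) * (2)
                   = -4.1320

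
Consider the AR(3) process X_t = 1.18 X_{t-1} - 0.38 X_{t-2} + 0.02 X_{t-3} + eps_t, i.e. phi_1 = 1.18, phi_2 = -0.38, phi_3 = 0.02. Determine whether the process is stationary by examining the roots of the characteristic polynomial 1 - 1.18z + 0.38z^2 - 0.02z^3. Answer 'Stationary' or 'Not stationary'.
\text{Stationary}

The AR(p) characteristic polynomial is P(z) = 1 - 1.18z + 0.38z^2 - 0.02z^3.
Stationarity requires all roots to lie outside the unit circle, i.e. |z| > 1 for every root.
Degree 3: look for a simple real root z0 first, then factor out (1 - z/z0) and solve the remaining quadratic.
Testing z0 = 2: P(2) = 1 + (-1.18)(2) + (0.38)(2)^2 + (-0.02)(2)^3
  = 1 + (-2.36) + (1.52) + (-0.16) = 0.  So z_0 = 2 is a root, |z_0| = 2.
Divide out the factor (1 - 0.5 z) = (1 - z/z0) (since 1/z0 = 0.5):
  P(z) = (1 - 0.5 z)(1 + (-0.68) z + (0.04) z^2)
  [check: z-coef -0.68 - (0.5) = -1.18; z^2-coef 0.04 - (0.5)(-0.68) = 0.38; z^3-coef -(0.5)(0.04) = -0.02.]
Remaining roots from the quadratic factor 1 + (-0.68) z + (0.04) z^2:
  Set 1 + (-0.68) z + (0.04) z^2 = 0, i.e. a z^2 + b z + c = 0 with a = 0.04, b = -0.68, c = 1.
  Discriminant D = b^2 - 4ac = (-0.68)^2 - 4*(0.04)*1 = 0.4624 - (0.16) = 0.3024.
  D >= 0, so the roots are real: z = (-b +/- sqrt(D)) / (2a) = (0.68 +/- 0.549909) / (0.08).
    z_1 = (0.68 + 0.549909) / (0.08) = 15.3739,   |z_1| = 15.3739.
    z_2 = (0.68 - 0.549909) / (0.08) = 1.6261,   |z_2| = 1.6261.
Moduli of all roots: 2.0000, 15.3739, 1.6261.
All moduli strictly greater than 1? Yes.
Verdict: Stationary.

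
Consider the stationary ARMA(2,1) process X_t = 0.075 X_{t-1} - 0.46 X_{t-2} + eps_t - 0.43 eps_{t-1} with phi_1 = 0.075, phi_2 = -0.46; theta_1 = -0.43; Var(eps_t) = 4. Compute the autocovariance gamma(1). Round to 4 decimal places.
\gamma(1) = -0.8800

Multiply the model equation by X_{t-k} and take expectations. With theta_0 = psi_0 = 1 and psi_j the MA(infinity) weights, this gives
  gamma(k) - sum_i phi_i gamma(k-i) = c_k,
  c_k = sigma^2 * sum_{j=k..q} theta_j psi_{j-k}   (c_k = 0 for k > q),
using gamma(-m) = gamma(m).
psi-weights needed (psi_j = theta_j + sum_i phi_i psi_{j-i}):
  psi_1 = theta_1 + phi_1 = -0.43 + (0.075) = -0.355
Right-hand sides:
  c_0 = sigma^2 (1 + theta_1 psi_1) = 4 * (1 + (-0.43)(-0.355)) = 4 * 1.15265 = 4.6106
  c_1 = sigma^2 theta_1 = 4 * (-0.43) = -1.72
  c_2 = 0
Equations for k = 0, 1, 2 (AR order 2, c_2 = 0):
  (E0) gamma(0) = phi_1 gamma(1) + phi_2 gamma(2) + c_0
  (E1) gamma(1) = phi_1 gamma(0) + phi_2 gamma(1) + c_1
  (E2) gamma(2) = phi_1 gamma(1) + phi_2 gamma(0)
From (E1): gamma(1) = A gamma(0) + B with
  A = phi_1 / (1 - phi_2) = 0.075 / 1.46 = 0.05137,   B = c_1 / (1 - phi_2) = -1.72 / 1.46 = -1.178082.
Insert (E2) into (E0): gamma(0) (1 - phi_2^2) = phi_1 (1 + phi_2) gamma(1) + c_0.
  phi_1 (1 + phi_2) = (0.075)(0.54) = 0.0405,   1 - phi_2^2 = 0.7884.
Replace gamma(1) by A gamma(0) + B and collect gamma(0):
  gamma(0) [0.7884 - (0.0405)(0.05137)] = (0.0405)(-1.178082) + 4.6106
  gamma(0) * 0.78632 = 4.562888
  gamma(0) = 4.562888 / 0.78632 = 5.802842.
  gamma(1) = A gamma(0) + B = (0.05137)(5.802842) + (-1.178082) = -0.879991.
Therefore gamma(1) = -0.8800 (to 4 decimal places).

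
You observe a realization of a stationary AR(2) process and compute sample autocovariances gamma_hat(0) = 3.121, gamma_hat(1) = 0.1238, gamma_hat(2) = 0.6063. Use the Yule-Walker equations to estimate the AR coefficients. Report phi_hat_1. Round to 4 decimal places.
\hat\phi_{1} = 0.0320

The Yule-Walker equations for an AR(p) process read, in matrix form,
  Gamma_p phi = r_p,   with   (Gamma_p)_{ij} = gamma(|i - j|),
                       (r_p)_i = gamma(i),   i,j = 1..p.
Substitute the sample gammas (Toeplitz matrix and right-hand side of size 2):
  Gamma_p = [[3.121, 0.1238], [0.1238, 3.121]]
  r_p     = [0.1238, 0.6063]
Written out:
  3.121 phi_1 + 0.1238 phi_2 = 0.1238
  0.1238 phi_1 + 3.121 phi_2 = 0.6063
Solve by Cramer's rule:
  det = gamma(0)^2 - gamma(1)^2 = (3.121)^2 - (0.1238)^2 = 9.740641 - 0.01532644 = 9.72531456
  phi_hat_1 = [gamma(1) gamma(0) - gamma(1) gamma(2)] / det = [(0.1238)(3.121) - (0.1238)(0.6063)] / 9.72531456 = 0.31131986 / 9.72531456 = 0.032
  phi_hat_2 = [gamma(0) gamma(2) - gamma(1)^2] / det = [(3.121)(0.6063) - (0.1238)^2] / 9.72531456 = 1.87693586 / 9.72531456 = 0.193
So phi_hat = [0.0320, 0.1930].
Therefore phi_hat_1 = 0.0320.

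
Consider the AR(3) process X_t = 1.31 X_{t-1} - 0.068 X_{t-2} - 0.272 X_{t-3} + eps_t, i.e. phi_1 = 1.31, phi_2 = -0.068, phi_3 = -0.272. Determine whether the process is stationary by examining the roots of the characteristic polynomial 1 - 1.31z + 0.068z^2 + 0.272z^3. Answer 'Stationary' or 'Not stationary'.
\text{Stationary}

The AR(p) characteristic polynomial is P(z) = 1 - 1.31z + 0.068z^2 + 0.272z^3.
Stationarity requires all roots to lie outside the unit circle, i.e. |z| > 1 for every root.
Degree 3: look for a simple real root z0 first, then factor out (1 - z/z0) and solve the remaining quadratic.
Testing z0 = 1.25: P(1.25) = 1 + (-1.31)(1.25) + (0.068)(1.25)^2 + (0.272)(1.25)^3
  = 1 + (-1.6375) + (0.10625) + (0.53125) = 0.  So z_0 = 1.25 is a root, |z_0| = 1.25.
Divide out the factor (1 - 0.8 z) = (1 - z/z0) (since 1/z0 = 0.8):
  P(z) = (1 - 0.8 z)(1 + (-0.51) z + (-0.34) z^2)
  [check: z-coef -0.51 - (0.8) = -1.31; z^2-coef -0.34 - (0.8)(-0.51) = 0.068; z^3-coef -(0.8)(-0.34) = 0.272.]
Remaining roots from the quadratic factor 1 + (-0.51) z + (-0.34) z^2:
  Set 1 + (-0.51) z + (-0.34) z^2 = 0, i.e. a z^2 + b z + c = 0 with a = -0.34, b = -0.51, c = 1.
  Discriminant D = b^2 - 4ac = (-0.51)^2 - 4*(-0.34)*1 = 0.2601 - (-1.36) = 1.6201.
  D >= 0, so the roots are real: z = (-b +/- sqrt(D)) / (2a) = (0.51 +/- 1.272831) / (-0.68).
    z_1 = (0.51 + 1.272831) / (-0.68) = -2.6218,   |z_1| = 2.6218.
    z_2 = (0.51 - 1.272831) / (-0.68) = 1.1218,   |z_2| = 1.1218.
Moduli of all roots: 1.2500, 2.6218, 1.1218.
All moduli strictly greater than 1? Yes.
Verdict: Stationary.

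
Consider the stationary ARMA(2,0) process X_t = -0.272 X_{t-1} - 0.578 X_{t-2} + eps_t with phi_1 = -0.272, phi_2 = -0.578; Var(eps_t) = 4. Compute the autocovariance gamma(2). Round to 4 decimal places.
\gamma(2) = -3.2880

Multiply the model equation by X_{t-k} and take expectations. With theta_0 = psi_0 = 1 and psi_j the MA(infinity) weights, this gives
  gamma(k) - sum_i phi_i gamma(k-i) = c_k,
  c_k = sigma^2 * sum_{j=k..q} theta_j psi_{j-k}   (c_k = 0 for k > q),
using gamma(-m) = gamma(m).
Pure AR (q = 0): c_0 = sigma^2 = 4, c_k = 0 for k >= 1.
Equations for k = 0, 1, 2 (AR order 2, c_2 = 0):
  (E0) gamma(0) = phi_1 gamma(1) + phi_2 gamma(2) + c_0
  (E1) gamma(1) = phi_1 gamma(0) + phi_2 gamma(1) + c_1
  (E2) gamma(2) = phi_1 gamma(1) + phi_2 gamma(0)
From (E1): gamma(1) = A gamma(0) + B with
  A = phi_1 / (1 - phi_2) = -0.272 / 1.578 = -0.17237,   B = c_1 / (1 - phi_2) = 0 / 1.578 = 0.
Insert (E2) into (E0): gamma(0) (1 - phi_2^2) = phi_1 (1 + phi_2) gamma(1) + c_0.
  phi_1 (1 + phi_2) = (-0.272)(0.422) = -0.114784,   1 - phi_2^2 = 0.665916.
Replace gamma(1) by A gamma(0) + B and collect gamma(0):
  gamma(0) [0.665916 - (-0.114784)(-0.17237)] = c_0 = 4
  gamma(0) * 0.646131 = 4
  gamma(0) = 4 / 0.646131 = 6.190698.
  gamma(1) = A gamma(0) = (-0.17237)(6.190698) = -1.067091.
  gamma(2) = phi_1 gamma(1) + phi_2 gamma(0) = (-0.272)(-1.067091) + (-0.578)(6.190698) = -3.287975.
Therefore gamma(2) = -3.2880 (to 4 decimal places).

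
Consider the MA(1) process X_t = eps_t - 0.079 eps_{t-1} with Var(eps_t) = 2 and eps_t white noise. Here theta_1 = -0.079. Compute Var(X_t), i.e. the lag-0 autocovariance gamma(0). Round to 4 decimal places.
\gamma(0) = 2.0125

For an MA(q) process X_t = eps_t + sum_i theta_i eps_{t-i} with
Var(eps_t) = sigma^2, the variance is
  gamma(0) = sigma^2 * (1 + sum_i theta_i^2).
  sum_i theta_i^2 = (-0.079)^2 = 0.006241.
  gamma(0) = 2 * (1 + 0.006241) = 2 * 1.006241 = 2.012482, which rounds to 2.0125.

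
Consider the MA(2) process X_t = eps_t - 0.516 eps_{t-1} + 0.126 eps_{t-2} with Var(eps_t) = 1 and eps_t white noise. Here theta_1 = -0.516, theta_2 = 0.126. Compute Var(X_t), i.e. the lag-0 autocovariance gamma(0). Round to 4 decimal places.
\gamma(0) = 1.2821

For an MA(q) process X_t = eps_t + sum_i theta_i eps_{t-i} with
Var(eps_t) = sigma^2, the variance is
  gamma(0) = sigma^2 * (1 + sum_i theta_i^2).
  sum_i theta_i^2 = (-0.516)^2 + (0.126)^2 = 0.266256 + 0.015876 = 0.282132.
  gamma(0) = 1 * (1 + 0.282132) = 1 * 1.282132 = 1.282132, which rounds to 1.2821.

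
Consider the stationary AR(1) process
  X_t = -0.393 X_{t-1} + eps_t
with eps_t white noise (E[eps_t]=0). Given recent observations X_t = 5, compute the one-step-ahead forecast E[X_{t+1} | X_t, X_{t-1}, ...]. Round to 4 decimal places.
E[X_{t+1} \mid \mathcal F_t] = -1.9650

For an AR(p) model X_t = c + sum_i phi_i X_{t-i} + eps_t, the
one-step-ahead conditional mean is
  E[X_{t+1} | X_t, ...] = c + sum_i phi_i X_{t+1-i}.
Substitute known values:
  E[X_{t+1} | ...] = (-0.393) * (5)
                   = -1.9650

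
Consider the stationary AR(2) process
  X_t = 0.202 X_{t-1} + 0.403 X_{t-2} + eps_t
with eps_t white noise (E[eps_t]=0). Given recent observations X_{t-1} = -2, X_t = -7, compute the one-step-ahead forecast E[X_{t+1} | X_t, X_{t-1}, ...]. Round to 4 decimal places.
E[X_{t+1} \mid \mathcal F_t] = -2.2200

For an AR(p) model X_t = c + sum_i phi_i X_{t-i} + eps_t, the
one-step-ahead conditional mean is
  E[X_{t+1} | X_t, ...] = c + sum_i phi_i X_{t+1-i}.
Substitute known values:
  E[X_{t+1} | ...] = (0.202) * (-7) + (0.403) * (-2)
                   = -2.2200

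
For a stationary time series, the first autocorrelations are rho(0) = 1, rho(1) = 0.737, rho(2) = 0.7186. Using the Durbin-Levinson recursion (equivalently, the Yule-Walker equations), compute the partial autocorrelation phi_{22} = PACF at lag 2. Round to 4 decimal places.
\phi_{22} = 0.3840

The PACF at lag k is phi_{kk}, the last component of the solution
to the Yule-Walker system G_k phi = r_k where
  (G_k)_{ij} = rho(|i - j|), (r_k)_i = rho(i), i,j = 1..k.
Equivalently, Durbin-Levinson gives phi_{kk} iteratively:
  phi_{11} = rho(1)
  phi_{kk} = [rho(k) - sum_{j=1..k-1} phi_{k-1,j} rho(k-j)]
            / [1 - sum_{j=1..k-1} phi_{k-1,j} rho(j)],
  phi_{k,j} = phi_{k-1,j} - phi_{kk} phi_{k-1,k-j},  j = 1..k-1.
Step k = 1:
  phi_11 = rho(1) = 0.737.
Step k = 2:
  phi_22 = [rho(2) - phi_11 rho(1)] / [1 - phi_11 rho(1)] = [0.7186 - (0.737)(0.737)] / [1 - (0.737)(0.737)]
         = 0.175431 / 0.456831 = 0.384.
Therefore phi_{22} = 0.3840.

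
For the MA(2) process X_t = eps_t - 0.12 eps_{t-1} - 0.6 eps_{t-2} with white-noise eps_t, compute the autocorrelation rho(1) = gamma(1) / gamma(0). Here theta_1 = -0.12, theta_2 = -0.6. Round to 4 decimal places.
\rho(1) = -0.0349

For an MA(q) process with theta_0 = 1, the autocovariance is
  gamma(k) = sigma^2 * sum_{i=0..q-k} theta_i * theta_{i+k},
and rho(k) = gamma(k) / gamma(0). Sigma^2 cancels.
  numerator   = (1)*(-0.12) + (-0.12)*(-0.6) = -0.048.
  denominator = (1)^2 + (-0.12)^2 + (-0.6)^2 = 1.3744.
  rho(1) = -0.048 / 1.3744 = -0.0349.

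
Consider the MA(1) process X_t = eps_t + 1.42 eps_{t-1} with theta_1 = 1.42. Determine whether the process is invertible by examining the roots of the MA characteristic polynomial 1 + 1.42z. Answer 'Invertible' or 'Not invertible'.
\text{Not invertible}

The MA(q) characteristic polynomial is P(z) = 1 + 1.42z.
Invertibility requires all roots to lie outside the unit circle, i.e. |z| > 1 for every root.
This is linear in z: 1 + (1.42) z = 0  =>  z = -1/(1.42) = -0.704225,  |z| = 0.704225.
Moduli of all roots: 0.7042.
All moduli strictly greater than 1? No.
Verdict: Not invertible.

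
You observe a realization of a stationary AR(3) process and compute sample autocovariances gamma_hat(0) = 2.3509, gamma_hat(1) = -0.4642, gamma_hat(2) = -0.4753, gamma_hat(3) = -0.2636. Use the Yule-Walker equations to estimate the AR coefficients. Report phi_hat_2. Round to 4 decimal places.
\hat\phi_{2} = -0.3090

The Yule-Walker equations for an AR(p) process read, in matrix form,
  Gamma_p phi = r_p,   with   (Gamma_p)_{ij} = gamma(|i - j|),
                       (r_p)_i = gamma(i),   i,j = 1..p.
Substitute the sample gammas (Toeplitz matrix and right-hand side of size 3):
  Gamma_p = [[2.3509, -0.4642, -0.4753], [-0.4642, 2.3509, -0.4642], [-0.4753, -0.4642, 2.3509]]
  r_p     = [-0.4642, -0.4753, -0.2636]
Written out (R1..R3):
  (R1) 2.3509 phi_1 - 0.4642 phi_2 - 0.4753 phi_3 = -0.4642
  (R2) -0.4642 phi_1 + 2.3509 phi_2 - 0.4642 phi_3 = -0.4753
  (R3) -0.4753 phi_1 - 0.4642 phi_2 + 2.3509 phi_3 = -0.2636
Gaussian elimination:
  R2 <- R2 - (-0.4642/2.3509) R1 = R2 - (-0.197456) R1:  2.259241 phi_2 - 0.558051 phi_3 = -0.566959
  R3 <- R3 - (-0.4753/2.3509) R1 = R3 - (-0.202178) R1:  -0.558051 phi_2 + 2.254805 phi_3 = -0.357451
  R3 <- R3 - (-0.558051/2.259241) R2 = R3 - (-0.247008) R2:  2.116962 phi_3 = -0.497495
Back-substitution:
  phi_hat_3 = -0.497495 / 2.116962 = -0.235004
  phi_hat_2 = (-0.566959 - (-0.558051)(-0.235004)) / 2.259241 = -0.308999
  phi_hat_1 = (-0.4642 - (-0.4642)(-0.308999) - (-0.4753)(-0.235004)) / 2.3509 = -0.305983
So phi_hat = [-0.3060, -0.3090, -0.2350].
Therefore phi_hat_2 = -0.3090.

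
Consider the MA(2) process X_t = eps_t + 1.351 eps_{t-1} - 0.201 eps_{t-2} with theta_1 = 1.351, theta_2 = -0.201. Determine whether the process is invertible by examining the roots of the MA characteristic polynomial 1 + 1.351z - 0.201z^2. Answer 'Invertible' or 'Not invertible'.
\text{Not invertible}

The MA(q) characteristic polynomial is P(z) = 1 + 1.351z - 0.201z^2.
Invertibility requires all roots to lie outside the unit circle, i.e. |z| > 1 for every root.
Set 1 + (1.351) z + (-0.201) z^2 = 0, i.e. a z^2 + b z + c = 0 with a = -0.201, b = 1.351, c = 1.
Discriminant D = b^2 - 4ac = (1.351)^2 - 4*(-0.201)*1 = 1.825201 - (-0.804) = 2.629201.
D >= 0, so the roots are real: z = (-b +/- sqrt(D)) / (2a) = (-1.351 +/- 1.621481) / (-0.402).
  z_1 = (-1.351 + 1.621481) / (-0.402) = -0.6728,   |z_1| = 0.6728.
  z_2 = (-1.351 - 1.621481) / (-0.402) = 7.3942,   |z_2| = 7.3942.
Moduli of all roots: 0.6728, 7.3942.
All moduli strictly greater than 1? No.
Verdict: Not invertible.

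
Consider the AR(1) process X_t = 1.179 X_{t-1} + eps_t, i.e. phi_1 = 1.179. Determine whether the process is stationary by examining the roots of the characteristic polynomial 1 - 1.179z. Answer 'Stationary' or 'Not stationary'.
\text{Not stationary}

The AR(p) characteristic polynomial is P(z) = 1 - 1.179z.
Stationarity requires all roots to lie outside the unit circle, i.e. |z| > 1 for every root.
This is linear in z: 1 + (-1.179) z = 0  =>  z = -1/(-1.179) = 0.848176,  |z| = 0.848176.
Moduli of all roots: 0.8482.
All moduli strictly greater than 1? No.
Verdict: Not stationary.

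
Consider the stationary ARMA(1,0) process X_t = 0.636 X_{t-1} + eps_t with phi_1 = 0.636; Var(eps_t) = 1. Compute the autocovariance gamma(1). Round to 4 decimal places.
\gamma(1) = 1.0680

Multiply the model equation by X_{t-k} and take expectations. With theta_0 = psi_0 = 1 and psi_j the MA(infinity) weights, this gives
  gamma(k) - sum_i phi_i gamma(k-i) = c_k,
  c_k = sigma^2 * sum_{j=k..q} theta_j psi_{j-k}   (c_k = 0 for k > q),
using gamma(-m) = gamma(m).
Pure AR (q = 0): c_0 = sigma^2 = 1, c_k = 0 for k >= 1.
Equations for k = 0 and k = 1 (AR order 1):
  gamma(0) = phi_1 gamma(1) + c_0
  gamma(1) = phi_1 gamma(0) + c_1
Substituting the second into the first: gamma(0) (1 - phi_1^2) = c_0 + phi_1 c_1, so
  gamma(0) = c_0 / (1 - phi_1^2) = 1 / (1 - (0.636)^2) = 1 / 0.595504 = 1.67925.
  gamma(1) = phi_1 gamma(0) = (0.636)(1.67925) = 1.068003.
Therefore gamma(1) = 1.0680 (to 4 decimal places).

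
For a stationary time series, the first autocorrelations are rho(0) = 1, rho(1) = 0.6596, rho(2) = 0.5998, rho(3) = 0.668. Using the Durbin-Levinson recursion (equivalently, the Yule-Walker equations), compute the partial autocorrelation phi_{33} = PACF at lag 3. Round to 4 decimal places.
\phi_{33} = 0.3780

The PACF at lag k is phi_{kk}, the last component of the solution
to the Yule-Walker system G_k phi = r_k where
  (G_k)_{ij} = rho(|i - j|), (r_k)_i = rho(i), i,j = 1..k.
Equivalently, Durbin-Levinson gives phi_{kk} iteratively:
  phi_{11} = rho(1)
  phi_{kk} = [rho(k) - sum_{j=1..k-1} phi_{k-1,j} rho(k-j)]
            / [1 - sum_{j=1..k-1} phi_{k-1,j} rho(j)],
  phi_{k,j} = phi_{k-1,j} - phi_{kk} phi_{k-1,k-j},  j = 1..k-1.
Step k = 1:
  phi_11 = rho(1) = 0.6596.
Step k = 2:
  phi_22 = [rho(2) - phi_11 rho(1)] / [1 - phi_11 rho(1)] = [0.5998 - (0.6596)(0.6596)] / [1 - (0.6596)(0.6596)]
         = 0.16472784 / 0.56492784 = 0.291591.
  Update: phi_21 = phi_11 - phi_22 phi_11 = 0.6596 - (0.291591)(0.6596) = 0.467267.
Step k = 3:
  phi_33 = [rho(3) - phi_21 rho(2) - phi_22 rho(1)] / [1 - phi_21 rho(1) - phi_22 rho(2)]
    numerator   = 0.668 - (0.467267)(0.5998) - (0.291591)(0.6596) = 0.1954001
    denominator = 1 - (0.467267)(0.6596) - (0.291591)(0.5998) = 0.51689469
  phi_33 = 0.1954001 / 0.51689469 = 0.378.
Therefore phi_{33} = 0.3780.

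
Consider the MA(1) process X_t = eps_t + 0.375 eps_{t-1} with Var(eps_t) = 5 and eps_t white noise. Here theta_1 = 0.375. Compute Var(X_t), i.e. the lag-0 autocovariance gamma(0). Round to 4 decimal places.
\gamma(0) = 5.7031

For an MA(q) process X_t = eps_t + sum_i theta_i eps_{t-i} with
Var(eps_t) = sigma^2, the variance is
  gamma(0) = sigma^2 * (1 + sum_i theta_i^2).
  sum_i theta_i^2 = (0.375)^2 = 0.140625.
  gamma(0) = 5 * (1 + 0.140625) = 5 * 1.140625 = 5.703125, which rounds to 5.7031.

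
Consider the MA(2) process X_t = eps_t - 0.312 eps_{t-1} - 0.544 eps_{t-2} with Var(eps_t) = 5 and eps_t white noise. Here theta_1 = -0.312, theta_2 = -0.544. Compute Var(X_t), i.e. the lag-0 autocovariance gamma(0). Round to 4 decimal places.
\gamma(0) = 6.9664

For an MA(q) process X_t = eps_t + sum_i theta_i eps_{t-i} with
Var(eps_t) = sigma^2, the variance is
  gamma(0) = sigma^2 * (1 + sum_i theta_i^2).
  sum_i theta_i^2 = (-0.312)^2 + (-0.544)^2 = 0.097344 + 0.295936 = 0.39328.
  gamma(0) = 5 * (1 + 0.39328) = 5 * 1.39328 = 6.9664.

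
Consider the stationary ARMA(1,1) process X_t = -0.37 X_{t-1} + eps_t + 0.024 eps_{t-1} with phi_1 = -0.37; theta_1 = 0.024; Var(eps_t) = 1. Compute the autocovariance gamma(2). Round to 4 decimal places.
\gamma(2) = 0.1470

Multiply the model equation by X_{t-k} and take expectations. With theta_0 = psi_0 = 1 and psi_j the MA(infinity) weights, this gives
  gamma(k) - sum_i phi_i gamma(k-i) = c_k,
  c_k = sigma^2 * sum_{j=k..q} theta_j psi_{j-k}   (c_k = 0 for k > q),
using gamma(-m) = gamma(m).
psi-weights needed (psi_j = theta_j + sum_i phi_i psi_{j-i}):
  psi_1 = theta_1 + phi_1 = 0.024 + (-0.37) = -0.346
Right-hand sides:
  c_0 = sigma^2 (1 + theta_1 psi_1) = 1 * (1 + (0.024)(-0.346)) = 1 * 0.991696 = 0.991696
  c_1 = sigma^2 theta_1 = 1 * (0.024) = 0.024
  c_2 = 0
Equations for k = 0 and k = 1 (AR order 1):
  gamma(0) = phi_1 gamma(1) + c_0
  gamma(1) = phi_1 gamma(0) + c_1
Substituting the second into the first: gamma(0) (1 - phi_1^2) = c_0 + phi_1 c_1, so
  gamma(0) = (c_0 + phi_1 c_1) / (1 - phi_1^2) = (0.991696 + (-0.37)(0.024)) / (1 - (-0.37)^2) = 0.982816 / 0.8631 = 1.138705.
  gamma(1) = phi_1 gamma(0) + c_1 = (-0.37)(1.138705) + (0.024) = -0.397321.
For k = 2 (> q): gamma(2) = phi_1 gamma(1) = (-0.37)(-0.397321) = 0.147009.
Therefore gamma(2) = 0.1470 (to 4 decimal places).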